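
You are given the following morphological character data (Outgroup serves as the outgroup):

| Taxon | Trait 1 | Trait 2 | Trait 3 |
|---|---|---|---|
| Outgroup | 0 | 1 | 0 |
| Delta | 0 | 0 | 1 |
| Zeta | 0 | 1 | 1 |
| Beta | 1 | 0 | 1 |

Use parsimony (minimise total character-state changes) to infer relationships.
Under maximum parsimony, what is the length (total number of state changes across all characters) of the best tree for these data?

Character polarity is set by the outgroup: the derived state is whichever differs from the outgroup's state, so for Trait 2 the derived state is '0', and for the remaining characters it is '1'.
Trait 1 (derived state '1') is unique to Beta (autapomorphy; uninformative for grouping).
Trait 2: derived state '0' in Beta and Delta only — synapomorphy for {Beta, Delta}.
Trait 3 (derived state '1') is shared by all ingroup taxa — unites the whole ingroup.
Most parsimonious ingroup topology: ((Delta,Beta),Zeta).
Changes per character on this tree: Trait 1: 1; Trait 2: 1; Trait 3: 1.
Total = 3.

3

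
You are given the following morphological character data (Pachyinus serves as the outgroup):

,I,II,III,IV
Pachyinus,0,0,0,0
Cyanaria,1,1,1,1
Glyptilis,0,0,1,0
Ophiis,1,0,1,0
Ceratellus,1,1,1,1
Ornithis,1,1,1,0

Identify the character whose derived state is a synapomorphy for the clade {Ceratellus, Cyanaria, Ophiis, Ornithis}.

I

The outgroup has state '0' for every character, so '1' is the derived state throughout.
I: derived state '1' in Ceratellus, Cyanaria, Ophiis, and Ornithis only — synapomorphy for {Ceratellus, Cyanaria, Ophiis, Ornithis}.
II: derived state '1' in Ceratellus, Cyanaria, and Ornithis only — synapomorphy for {Ceratellus, Cyanaria, Ornithis}.
III (derived state '1') is shared by all ingroup taxa — unites the whole ingroup.
Only Ceratellus and Cyanaria show the derived state '1' for IV, supporting them as a clade.
Most parsimonious ingroup topology: ((((Cyanaria,Ceratellus),Ornithis),Ophiis),Glyptilis).
The clade {Ceratellus, Cyanaria, Ophiis, Ornithis} is supported by I: its derived state '1' occurs in exactly those taxa and in no other taxon (including the outgroup).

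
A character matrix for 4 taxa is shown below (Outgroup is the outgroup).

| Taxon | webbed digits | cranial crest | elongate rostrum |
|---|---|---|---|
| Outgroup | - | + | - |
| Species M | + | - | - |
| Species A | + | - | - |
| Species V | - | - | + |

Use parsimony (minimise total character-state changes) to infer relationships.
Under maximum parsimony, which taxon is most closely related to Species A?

Character polarity is set by the outgroup: the derived state is whichever differs from the outgroup's state, so for cranial crest the derived state is '-', and for the remaining characters it is '+'.
webbed digits (derived state '+') is shared by Species A and Species M — a synapomorphy uniting that clade.
All ingroup taxa share the derived state '-' for cranial crest; it defines the ingroup but does not resolve relationships within it.
elongate rostrum (derived state '+') is unique to Species V (autapomorphy; uninformative for grouping).
Most parsimonious ingroup topology: ((Species M,Species A),Species V).
Species A and Species M form a cherry on this tree, so they are sister taxa.

Species M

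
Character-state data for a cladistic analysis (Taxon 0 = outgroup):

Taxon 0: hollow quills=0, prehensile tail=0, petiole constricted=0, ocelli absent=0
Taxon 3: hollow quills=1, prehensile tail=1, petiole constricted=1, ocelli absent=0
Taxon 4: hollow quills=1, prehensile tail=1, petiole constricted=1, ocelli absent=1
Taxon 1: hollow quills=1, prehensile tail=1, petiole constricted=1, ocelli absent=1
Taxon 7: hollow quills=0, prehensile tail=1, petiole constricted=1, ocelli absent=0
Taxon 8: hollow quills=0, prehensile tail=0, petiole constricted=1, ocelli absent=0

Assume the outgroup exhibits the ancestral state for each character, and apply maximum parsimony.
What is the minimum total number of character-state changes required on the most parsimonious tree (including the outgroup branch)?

4

The outgroup has state '0' for every character, so '1' is the derived state throughout.
hollow quills: derived state '1' in Taxon 1, Taxon 3, and Taxon 4 only — synapomorphy for {Taxon 1, Taxon 3, Taxon 4}.
prehensile tail: derived state '1' in Taxon 1, Taxon 3, Taxon 4, and Taxon 7 only — synapomorphy for {Taxon 1, Taxon 3, Taxon 4, Taxon 7}.
All ingroup taxa share the derived state '1' for petiole constricted; it defines the ingroup but does not resolve relationships within it.
Only Taxon 1 and Taxon 4 show the derived state '1' for ocelli absent, supporting them as a clade.
Most parsimonious ingroup topology: (((Taxon 3,(Taxon 4,Taxon 1)),Taxon 7),Taxon 8).
Changes per character on this tree: hollow quills: 1; prehensile tail: 1; petiole constricted: 1; ocelli absent: 1.
Total = 4.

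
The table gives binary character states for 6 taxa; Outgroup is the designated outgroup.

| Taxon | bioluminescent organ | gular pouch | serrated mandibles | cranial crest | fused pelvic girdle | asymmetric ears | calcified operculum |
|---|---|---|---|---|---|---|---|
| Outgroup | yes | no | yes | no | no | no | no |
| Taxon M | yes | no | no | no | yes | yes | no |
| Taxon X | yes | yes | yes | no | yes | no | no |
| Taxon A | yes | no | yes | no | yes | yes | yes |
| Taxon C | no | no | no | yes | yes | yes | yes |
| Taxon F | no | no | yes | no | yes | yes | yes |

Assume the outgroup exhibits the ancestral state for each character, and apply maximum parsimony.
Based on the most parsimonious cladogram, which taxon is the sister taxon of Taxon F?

Taxon C

Character polarity is set by the outgroup: the derived state is whichever differs from the outgroup's state, so for bioluminescent organ, serrated mandibles the derived state is 'no', and for the remaining characters it is 'yes'.
bioluminescent organ (derived state 'no') is shared by Taxon C and Taxon F — a synapomorphy uniting that clade.
gular pouch (derived state 'yes') is unique to Taxon X (autapomorphy; uninformative for grouping).
serrated mandibles (state 'no') occurs in Taxon C and Taxon M but conflicts with the nesting implied by the other characters — most parsimoniously interpreted as homoplasy.
cranial crest (derived state 'yes') is unique to Taxon C (autapomorphy; uninformative for grouping).
fused pelvic girdle (derived state 'yes') is shared by all ingroup taxa — unites the whole ingroup.
asymmetric ears: derived state 'yes' in Taxon A, Taxon C, Taxon F, and Taxon M only — synapomorphy for {Taxon A, Taxon C, Taxon F, Taxon M}.
Only Taxon A, Taxon C, and Taxon F show the derived state 'yes' for calcified operculum, supporting them as a clade.
Most parsimonious ingroup topology: ((Taxon M,(Taxon A,(Taxon C,Taxon F))),Taxon X).
Taxon F and Taxon C form a cherry on this tree, so they are sister taxa.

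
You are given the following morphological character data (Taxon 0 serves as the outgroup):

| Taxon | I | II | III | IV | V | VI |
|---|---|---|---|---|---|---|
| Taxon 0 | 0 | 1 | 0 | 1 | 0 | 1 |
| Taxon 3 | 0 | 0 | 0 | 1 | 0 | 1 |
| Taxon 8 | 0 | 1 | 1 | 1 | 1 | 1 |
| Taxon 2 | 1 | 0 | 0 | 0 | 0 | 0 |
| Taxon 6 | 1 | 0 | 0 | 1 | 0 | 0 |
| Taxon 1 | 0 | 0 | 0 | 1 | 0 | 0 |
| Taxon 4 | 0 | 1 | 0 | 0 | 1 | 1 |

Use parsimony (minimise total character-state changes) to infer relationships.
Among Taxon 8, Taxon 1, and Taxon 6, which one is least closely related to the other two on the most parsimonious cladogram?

Character polarity is set by the outgroup: the derived state is whichever differs from the outgroup's state, so for II, IV, VI the derived state is '0', and for the remaining characters it is '1'.
Only Taxon 2 and Taxon 6 show the derived state '1' for I, supporting them as a clade.
II (derived state '0') is shared by Taxon 1, Taxon 2, Taxon 3, and Taxon 6 — a synapomorphy uniting that clade.
III (derived state '1') is unique to Taxon 8 (autapomorphy; uninformative for grouping).
IV groups Taxon 2 and Taxon 4, which is incompatible with the clades supported by the remaining characters; treating it as convergent (homoplasy) costs fewer steps than any alternative tree.
V (derived state '1') is shared by Taxon 4 and Taxon 8 — a synapomorphy uniting that clade.
VI (derived state '0') is shared by Taxon 1, Taxon 2, and Taxon 6 — a synapomorphy uniting that clade.
Most parsimonious ingroup topology: ((Taxon 3,((Taxon 2,Taxon 6),Taxon 1)),(Taxon 8,Taxon 4)).
Taxon 6 and Taxon 1 share a more recent common ancestor with each other than either does with Taxon 8, so Taxon 8 is the least closely related of the three.

Taxon 8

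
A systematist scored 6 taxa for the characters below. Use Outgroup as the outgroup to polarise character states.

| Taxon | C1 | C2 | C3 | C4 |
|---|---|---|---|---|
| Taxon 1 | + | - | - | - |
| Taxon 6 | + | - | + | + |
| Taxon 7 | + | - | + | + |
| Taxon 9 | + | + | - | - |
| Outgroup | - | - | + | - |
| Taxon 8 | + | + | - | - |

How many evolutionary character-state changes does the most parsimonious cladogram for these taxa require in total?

4

Character polarity is set by the outgroup: the derived state is whichever differs from the outgroup's state, so for C3 the derived state is '-', and for the remaining characters it is '+'.
C1 (derived state '+') is shared by all ingroup taxa — unites the whole ingroup.
C2: derived state '+' in Taxon 8 and Taxon 9 only — synapomorphy for {Taxon 8, Taxon 9}.
Only Taxon 1, Taxon 8, and Taxon 9 show the derived state '-' for C3, supporting them as a clade.
Only Taxon 6 and Taxon 7 show the derived state '+' for C4, supporting them as a clade.
Most parsimonious ingroup topology: (((Taxon 9,Taxon 8),Taxon 1),(Taxon 6,Taxon 7)).
Changes per character on this tree: C1: 1; C2: 1; C3: 1; C4: 1.
Total = 4.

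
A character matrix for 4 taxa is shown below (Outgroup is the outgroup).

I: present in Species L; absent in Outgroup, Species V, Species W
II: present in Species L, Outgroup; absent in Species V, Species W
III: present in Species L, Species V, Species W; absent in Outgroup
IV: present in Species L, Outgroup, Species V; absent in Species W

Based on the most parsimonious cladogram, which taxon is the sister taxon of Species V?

Species W

Character polarity is set by the outgroup: the derived state is whichever differs from the outgroup's state, so for II, IV the derived state is 'absent', and for the remaining characters it is 'present'.
I: derived state 'present' in Species L only — an autapomorphy, so it tells us nothing about relationships among taxa.
II: derived state 'absent' in Species V and Species W only — synapomorphy for {Species V, Species W}.
All ingroup taxa share the derived state 'present' for III; it defines the ingroup but does not resolve relationships within it.
IV: derived state 'absent' in Species W only — an autapomorphy, so it tells us nothing about relationships among taxa.
Most parsimonious ingroup topology: (Species L,(Species W,Species V)).
Species V and Species W form a cherry on this tree, so they are sister taxa.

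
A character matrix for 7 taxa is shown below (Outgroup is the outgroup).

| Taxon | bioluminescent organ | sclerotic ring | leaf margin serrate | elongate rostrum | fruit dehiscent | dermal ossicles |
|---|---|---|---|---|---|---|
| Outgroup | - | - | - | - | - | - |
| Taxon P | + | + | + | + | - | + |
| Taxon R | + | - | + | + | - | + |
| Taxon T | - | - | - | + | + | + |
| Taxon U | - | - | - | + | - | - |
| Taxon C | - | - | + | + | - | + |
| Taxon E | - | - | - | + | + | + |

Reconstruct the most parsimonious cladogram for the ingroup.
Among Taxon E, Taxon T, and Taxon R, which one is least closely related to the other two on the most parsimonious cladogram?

The outgroup has state '-' for every character, so '+' is the derived state throughout.
Only Taxon P and Taxon R show the derived state '+' for bioluminescent organ, supporting them as a clade.
sclerotic ring: derived state '+' in Taxon P only — an autapomorphy, so it tells us nothing about relationships among taxa.
leaf margin serrate: derived state '+' in Taxon C, Taxon P, and Taxon R only — synapomorphy for {Taxon C, Taxon P, Taxon R}.
elongate rostrum (derived state '+') is shared by all ingroup taxa — unites the whole ingroup.
fruit dehiscent (derived state '+') is shared by Taxon E and Taxon T — a synapomorphy uniting that clade.
dermal ossicles (derived state '+') is shared by Taxon C, Taxon E, Taxon P, Taxon R, and Taxon T — a synapomorphy uniting that clade.
Most parsimonious ingroup topology: ((((Taxon P,Taxon R),Taxon C),(Taxon T,Taxon E)),Taxon U).
Taxon T and Taxon E share a more recent common ancestor with each other than either does with Taxon R, so Taxon R is the least closely related of the three.

Taxon R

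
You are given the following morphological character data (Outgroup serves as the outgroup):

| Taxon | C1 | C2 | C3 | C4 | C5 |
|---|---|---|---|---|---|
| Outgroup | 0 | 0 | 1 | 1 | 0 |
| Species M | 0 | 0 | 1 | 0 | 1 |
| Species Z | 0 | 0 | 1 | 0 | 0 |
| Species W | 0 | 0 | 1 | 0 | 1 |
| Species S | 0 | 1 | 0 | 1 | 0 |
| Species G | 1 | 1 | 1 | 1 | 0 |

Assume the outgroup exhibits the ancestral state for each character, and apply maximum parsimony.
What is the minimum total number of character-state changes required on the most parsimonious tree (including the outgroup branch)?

5

Character polarity is set by the outgroup: the derived state is whichever differs from the outgroup's state, so for C3, C4 the derived state is '0', and for the remaining characters it is '1'.
C1: derived state '1' in Species G only — an autapomorphy, so it tells us nothing about relationships among taxa.
C2: derived state '1' in Species G and Species S only — synapomorphy for {Species G, Species S}.
C3 (derived state '0') is unique to Species S (autapomorphy; uninformative for grouping).
C4 (derived state '0') is shared by Species M, Species W, and Species Z — a synapomorphy uniting that clade.
C5 (derived state '1') is shared by Species M and Species W — a synapomorphy uniting that clade.
Most parsimonious ingroup topology: (((Species M,Species W),Species Z),(Species S,Species G)).
Changes per character on this tree: C1: 1; C2: 1; C3: 1; C4: 1; C5: 1.
Total = 5.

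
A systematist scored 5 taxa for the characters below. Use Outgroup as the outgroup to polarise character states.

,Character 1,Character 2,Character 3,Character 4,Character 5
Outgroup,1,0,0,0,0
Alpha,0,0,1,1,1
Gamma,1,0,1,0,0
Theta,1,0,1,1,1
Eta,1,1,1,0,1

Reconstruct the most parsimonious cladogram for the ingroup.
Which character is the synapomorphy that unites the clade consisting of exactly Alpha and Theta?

Character polarity is set by the outgroup: the derived state is whichever differs from the outgroup's state, so for Character 1 the derived state is '0', and for the remaining characters it is '1'.
Character 1: derived state '0' in Alpha only — an autapomorphy, so it tells us nothing about relationships among taxa.
Character 2: derived state '1' in Eta only — an autapomorphy, so it tells us nothing about relationships among taxa.
All ingroup taxa share the derived state '1' for Character 3; it defines the ingroup but does not resolve relationships within it.
Character 4 (derived state '1') is shared by Alpha and Theta — a synapomorphy uniting that clade.
Character 5: derived state '1' in Alpha, Eta, and Theta only — synapomorphy for {Alpha, Eta, Theta}.
Most parsimonious ingroup topology: (((Alpha,Theta),Eta),Gamma).
The clade {Alpha, Theta} is supported by Character 4: its derived state '1' occurs in exactly those taxa and in no other taxon (including the outgroup).

Character 4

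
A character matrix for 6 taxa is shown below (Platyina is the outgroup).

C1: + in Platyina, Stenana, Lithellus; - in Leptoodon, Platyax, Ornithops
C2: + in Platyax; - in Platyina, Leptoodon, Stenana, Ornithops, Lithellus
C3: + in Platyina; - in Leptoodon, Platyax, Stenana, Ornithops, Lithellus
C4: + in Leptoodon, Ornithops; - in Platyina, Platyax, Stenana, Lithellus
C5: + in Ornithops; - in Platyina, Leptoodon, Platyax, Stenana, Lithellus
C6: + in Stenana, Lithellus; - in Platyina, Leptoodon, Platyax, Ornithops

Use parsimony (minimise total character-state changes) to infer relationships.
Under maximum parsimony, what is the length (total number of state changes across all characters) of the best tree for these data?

Character polarity is set by the outgroup: the derived state is whichever differs from the outgroup's state, so for C1, C3 the derived state is '-', and for the remaining characters it is '+'.
C1: derived state '-' in Leptoodon, Ornithops, and Platyax only — synapomorphy for {Leptoodon, Ornithops, Platyax}.
C2: derived state '+' in Platyax only — an autapomorphy, so it tells us nothing about relationships among taxa.
C3 (derived state '-') is shared by all ingroup taxa — unites the whole ingroup.
C4 (derived state '+') is shared by Leptoodon and Ornithops — a synapomorphy uniting that clade.
C5 (derived state '+') is unique to Ornithops (autapomorphy; uninformative for grouping).
C6: derived state '+' in Lithellus and Stenana only — synapomorphy for {Lithellus, Stenana}.
Most parsimonious ingroup topology: (((Leptoodon,Ornithops),Platyax),(Stenana,Lithellus)).
Changes per character on this tree: C1: 1; C2: 1; C3: 1; C4: 1; C5: 1; C6: 1.
Total = 6.

6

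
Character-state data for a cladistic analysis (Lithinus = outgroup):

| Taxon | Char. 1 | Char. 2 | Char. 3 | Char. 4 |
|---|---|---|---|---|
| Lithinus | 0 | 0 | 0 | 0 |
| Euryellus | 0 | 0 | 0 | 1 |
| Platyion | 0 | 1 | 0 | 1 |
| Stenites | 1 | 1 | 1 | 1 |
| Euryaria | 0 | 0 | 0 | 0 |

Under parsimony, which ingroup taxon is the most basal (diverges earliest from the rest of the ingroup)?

Euryaria

The outgroup has state '0' for every character, so '1' is the derived state throughout.
Char. 1 (derived state '1') is unique to Stenites (autapomorphy; uninformative for grouping).
Char. 2 (derived state '1') is shared by Platyion and Stenites — a synapomorphy uniting that clade.
Char. 3 (derived state '1') is unique to Stenites (autapomorphy; uninformative for grouping).
Only Euryellus, Platyion, and Stenites show the derived state '1' for Char. 4, supporting them as a clade.
Most parsimonious ingroup topology: ((Euryellus,(Platyion,Stenites)),Euryaria).
Euryaria is sister to the clade containing all other ingroup taxa, so it is the earliest-diverging (most basal) ingroup lineage.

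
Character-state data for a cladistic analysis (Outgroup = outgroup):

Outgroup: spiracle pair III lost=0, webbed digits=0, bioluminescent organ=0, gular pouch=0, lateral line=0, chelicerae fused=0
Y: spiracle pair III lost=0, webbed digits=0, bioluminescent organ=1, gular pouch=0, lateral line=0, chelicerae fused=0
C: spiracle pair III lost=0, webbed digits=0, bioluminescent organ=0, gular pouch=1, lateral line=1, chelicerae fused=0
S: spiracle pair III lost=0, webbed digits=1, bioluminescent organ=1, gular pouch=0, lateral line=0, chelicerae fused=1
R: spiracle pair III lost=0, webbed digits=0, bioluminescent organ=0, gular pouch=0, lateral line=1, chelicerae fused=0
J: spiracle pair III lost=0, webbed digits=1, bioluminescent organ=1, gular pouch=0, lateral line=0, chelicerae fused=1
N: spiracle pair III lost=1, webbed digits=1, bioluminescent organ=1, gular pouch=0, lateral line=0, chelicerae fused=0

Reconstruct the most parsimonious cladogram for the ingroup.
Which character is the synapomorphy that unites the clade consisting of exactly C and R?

lateral line

The outgroup has state '0' for every character, so '1' is the derived state throughout.
spiracle pair III lost (derived state '1') is unique to N (autapomorphy; uninformative for grouping).
webbed digits: derived state '1' in J, N, and S only — synapomorphy for {J, N, S}.
bioluminescent organ (derived state '1') is shared by J, N, S, and Y — a synapomorphy uniting that clade.
gular pouch: derived state '1' in C only — an autapomorphy, so it tells us nothing about relationships among taxa.
lateral line (derived state '1') is shared by C and R — a synapomorphy uniting that clade.
chelicerae fused (derived state '1') is shared by J and S — a synapomorphy uniting that clade.
Most parsimonious ingroup topology: ((Y,((S,J),N)),(C,R)).
The clade {C, R} is supported by lateral line: its derived state '1' occurs in exactly those taxa and in no other taxon (including the outgroup).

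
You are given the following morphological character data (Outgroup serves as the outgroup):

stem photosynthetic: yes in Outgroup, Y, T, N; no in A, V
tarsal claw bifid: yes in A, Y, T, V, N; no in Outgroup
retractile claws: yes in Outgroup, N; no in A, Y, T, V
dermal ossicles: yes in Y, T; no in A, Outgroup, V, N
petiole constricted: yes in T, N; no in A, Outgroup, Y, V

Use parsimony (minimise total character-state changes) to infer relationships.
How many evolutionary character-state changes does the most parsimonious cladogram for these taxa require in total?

6

Character polarity is set by the outgroup: the derived state is whichever differs from the outgroup's state, so for stem photosynthetic, retractile claws the derived state is 'no', and for the remaining characters it is 'yes'.
Only A and V show the derived state 'no' for stem photosynthetic, supporting them as a clade.
All ingroup taxa share the derived state 'yes' for tarsal claw bifid; it defines the ingroup but does not resolve relationships within it.
retractile claws (derived state 'no') is shared by A, T, V, and Y — a synapomorphy uniting that clade.
dermal ossicles (derived state 'yes') is shared by T and Y — a synapomorphy uniting that clade.
petiole constricted (state 'yes') occurs in N and T but conflicts with the nesting implied by the other characters — most parsimoniously interpreted as homoplasy.
Most parsimonious ingroup topology: (((T,Y),(V,A)),N).
Changes per character on this tree: stem photosynthetic: 1; tarsal claw bifid: 1; retractile claws: 1; dermal ossicles: 1; petiole constricted: 2.
Total = 6.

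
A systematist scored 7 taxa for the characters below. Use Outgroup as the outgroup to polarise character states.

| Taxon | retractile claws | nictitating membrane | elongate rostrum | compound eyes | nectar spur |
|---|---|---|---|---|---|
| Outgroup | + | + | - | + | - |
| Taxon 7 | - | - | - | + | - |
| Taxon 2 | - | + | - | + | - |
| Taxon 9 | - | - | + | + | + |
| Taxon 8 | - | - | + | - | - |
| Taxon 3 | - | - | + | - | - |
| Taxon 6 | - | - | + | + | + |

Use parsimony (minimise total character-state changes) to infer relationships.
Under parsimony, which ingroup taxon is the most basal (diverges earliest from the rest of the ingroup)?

Character polarity is set by the outgroup: the derived state is whichever differs from the outgroup's state, so for retractile claws, nictitating membrane, compound eyes the derived state is '-', and for the remaining characters it is '+'.
All ingroup taxa share the derived state '-' for retractile claws; it defines the ingroup but does not resolve relationships within it.
nictitating membrane (derived state '-') is shared by Taxon 3, Taxon 6, Taxon 7, Taxon 8, and Taxon 9 — a synapomorphy uniting that clade.
elongate rostrum: derived state '+' in Taxon 3, Taxon 6, Taxon 8, and Taxon 9 only — synapomorphy for {Taxon 3, Taxon 6, Taxon 8, Taxon 9}.
compound eyes (derived state '-') is shared by Taxon 3 and Taxon 8 — a synapomorphy uniting that clade.
nectar spur (derived state '+') is shared by Taxon 6 and Taxon 9 — a synapomorphy uniting that clade.
Most parsimonious ingroup topology: ((Taxon 7,((Taxon 9,Taxon 6),(Taxon 8,Taxon 3))),Taxon 2).
Taxon 2 is sister to the clade containing all other ingroup taxa, so it is the earliest-diverging (most basal) ingroup lineage.

Taxon 2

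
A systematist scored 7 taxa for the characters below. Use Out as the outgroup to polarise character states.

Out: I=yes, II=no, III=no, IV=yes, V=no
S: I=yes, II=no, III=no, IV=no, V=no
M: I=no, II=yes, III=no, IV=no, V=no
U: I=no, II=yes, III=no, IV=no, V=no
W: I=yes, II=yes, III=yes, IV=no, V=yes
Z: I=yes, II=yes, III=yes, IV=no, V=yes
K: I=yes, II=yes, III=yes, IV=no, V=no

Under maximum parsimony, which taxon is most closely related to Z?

Character polarity is set by the outgroup: the derived state is whichever differs from the outgroup's state, so for I, IV the derived state is 'no', and for the remaining characters it is 'yes'.
I: derived state 'no' in M and U only — synapomorphy for {M, U}.
II: derived state 'yes' in K, M, U, W, and Z only — synapomorphy for {K, M, U, W, Z}.
Only K, W, and Z show the derived state 'yes' for III, supporting them as a clade.
All ingroup taxa share the derived state 'no' for IV; it defines the ingroup but does not resolve relationships within it.
V (derived state 'yes') is shared by W and Z — a synapomorphy uniting that clade.
Most parsimonious ingroup topology: (S,((M,U),((W,Z),K))).
Z and W form a cherry on this tree, so they are sister taxa.

W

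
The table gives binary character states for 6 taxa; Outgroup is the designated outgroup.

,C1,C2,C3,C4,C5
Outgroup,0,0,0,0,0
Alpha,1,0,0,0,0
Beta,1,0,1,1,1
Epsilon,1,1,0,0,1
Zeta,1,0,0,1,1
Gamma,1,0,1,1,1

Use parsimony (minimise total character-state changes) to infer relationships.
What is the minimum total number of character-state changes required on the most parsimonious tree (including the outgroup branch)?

The outgroup has state '0' for every character, so '1' is the derived state throughout.
All ingroup taxa share the derived state '1' for C1; it defines the ingroup but does not resolve relationships within it.
C2 (derived state '1') is unique to Epsilon (autapomorphy; uninformative for grouping).
Only Beta and Gamma show the derived state '1' for C3, supporting them as a clade.
C4: derived state '1' in Beta, Gamma, and Zeta only — synapomorphy for {Beta, Gamma, Zeta}.
Only Beta, Epsilon, Gamma, and Zeta show the derived state '1' for C5, supporting them as a clade.
Most parsimonious ingroup topology: (Alpha,(((Beta,Gamma),Zeta),Epsilon)).
Changes per character on this tree: C1: 1; C2: 1; C3: 1; C4: 1; C5: 1.
Total = 5.

5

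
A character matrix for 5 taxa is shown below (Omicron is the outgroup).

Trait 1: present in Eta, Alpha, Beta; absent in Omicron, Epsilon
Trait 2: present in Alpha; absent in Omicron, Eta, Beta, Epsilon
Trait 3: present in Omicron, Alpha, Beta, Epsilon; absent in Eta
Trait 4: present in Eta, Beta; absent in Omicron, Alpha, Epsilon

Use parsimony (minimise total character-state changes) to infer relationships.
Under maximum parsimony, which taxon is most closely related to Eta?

Character polarity is set by the outgroup: the derived state is whichever differs from the outgroup's state, so for Trait 3 the derived state is 'absent', and for the remaining characters it is 'present'.
Trait 1 (derived state 'present') is shared by Alpha, Beta, and Eta — a synapomorphy uniting that clade.
Trait 2: derived state 'present' in Alpha only — an autapomorphy, so it tells us nothing about relationships among taxa.
Trait 3 (derived state 'absent') is unique to Eta (autapomorphy; uninformative for grouping).
Only Beta and Eta show the derived state 'present' for Trait 4, supporting them as a clade.
Most parsimonious ingroup topology: (((Eta,Beta),Alpha),Epsilon).
Eta and Beta form a cherry on this tree, so they are sister taxa.

Beta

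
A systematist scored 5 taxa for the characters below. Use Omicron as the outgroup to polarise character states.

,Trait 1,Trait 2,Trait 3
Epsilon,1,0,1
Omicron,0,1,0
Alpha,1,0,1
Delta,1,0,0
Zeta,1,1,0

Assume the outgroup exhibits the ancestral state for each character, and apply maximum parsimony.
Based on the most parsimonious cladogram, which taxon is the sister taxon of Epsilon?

Alpha

Character polarity is set by the outgroup: the derived state is whichever differs from the outgroup's state, so for Trait 2 the derived state is '0', and for the remaining characters it is '1'.
Trait 1 (derived state '1') is shared by all ingroup taxa — unites the whole ingroup.
Trait 2 (derived state '0') is shared by Alpha, Delta, and Epsilon — a synapomorphy uniting that clade.
Only Alpha and Epsilon show the derived state '1' for Trait 3, supporting them as a clade.
Most parsimonious ingroup topology: ((Delta,(Alpha,Epsilon)),Zeta).
Epsilon and Alpha form a cherry on this tree, so they are sister taxa.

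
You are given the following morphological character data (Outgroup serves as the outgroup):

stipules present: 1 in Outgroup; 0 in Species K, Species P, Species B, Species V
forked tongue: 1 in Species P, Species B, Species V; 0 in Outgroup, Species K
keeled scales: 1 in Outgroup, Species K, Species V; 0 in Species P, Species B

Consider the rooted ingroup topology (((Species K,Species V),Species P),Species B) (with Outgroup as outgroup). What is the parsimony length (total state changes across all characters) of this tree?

5

Map each character onto (((Species K,Species V),Species P),Species B) (rooted by Outgroup) and count the minimum state changes it requires (Fitch parsimony):
stipules present: 1; forked tongue: 2; keeled scales: 2.
Total tree length = 5.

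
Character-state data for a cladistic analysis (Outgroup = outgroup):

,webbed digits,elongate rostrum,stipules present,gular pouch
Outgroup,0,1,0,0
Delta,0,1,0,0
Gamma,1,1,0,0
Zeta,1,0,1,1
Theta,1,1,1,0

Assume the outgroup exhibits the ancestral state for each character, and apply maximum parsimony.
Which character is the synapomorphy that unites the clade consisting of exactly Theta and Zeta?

Character polarity is set by the outgroup: the derived state is whichever differs from the outgroup's state, so for elongate rostrum the derived state is '0', and for the remaining characters it is '1'.
Only Gamma, Theta, and Zeta show the derived state '1' for webbed digits, supporting them as a clade.
elongate rostrum: derived state '0' in Zeta only — an autapomorphy, so it tells us nothing about relationships among taxa.
stipules present (derived state '1') is shared by Theta and Zeta — a synapomorphy uniting that clade.
gular pouch (derived state '1') is unique to Zeta (autapomorphy; uninformative for grouping).
Most parsimonious ingroup topology: (Delta,(Gamma,(Zeta,Theta))).
The clade {Theta, Zeta} is supported by stipules present: its derived state '1' occurs in exactly those taxa and in no other taxon (including the outgroup).

stipules present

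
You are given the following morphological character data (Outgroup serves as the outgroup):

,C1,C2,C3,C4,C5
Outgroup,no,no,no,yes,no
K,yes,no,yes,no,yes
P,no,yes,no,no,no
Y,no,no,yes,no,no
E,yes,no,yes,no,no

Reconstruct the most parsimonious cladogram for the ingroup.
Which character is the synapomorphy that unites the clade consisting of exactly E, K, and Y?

C3

Character polarity is set by the outgroup: the derived state is whichever differs from the outgroup's state, so for C4 the derived state is 'no', and for the remaining characters it is 'yes'.
C1: derived state 'yes' in E and K only — synapomorphy for {E, K}.
C2: derived state 'yes' in P only — an autapomorphy, so it tells us nothing about relationships among taxa.
Only E, K, and Y show the derived state 'yes' for C3, supporting them as a clade.
All ingroup taxa share the derived state 'no' for C4; it defines the ingroup but does not resolve relationships within it.
C5: derived state 'yes' in K only — an autapomorphy, so it tells us nothing about relationships among taxa.
Most parsimonious ingroup topology: (((K,E),Y),P).
The clade {E, K, Y} is supported by C3: its derived state 'yes' occurs in exactly those taxa and in no other taxon (including the outgroup).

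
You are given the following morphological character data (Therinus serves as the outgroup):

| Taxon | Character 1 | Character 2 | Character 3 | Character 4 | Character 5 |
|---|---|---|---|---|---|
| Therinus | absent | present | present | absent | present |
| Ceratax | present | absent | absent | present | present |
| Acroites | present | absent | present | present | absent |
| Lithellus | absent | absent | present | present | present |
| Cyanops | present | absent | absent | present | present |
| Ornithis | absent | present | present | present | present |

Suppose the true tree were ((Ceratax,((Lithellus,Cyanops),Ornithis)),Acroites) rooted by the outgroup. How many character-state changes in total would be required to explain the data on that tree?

9

Map each character onto ((Ceratax,((Lithellus,Cyanops),Ornithis)),Acroites) (rooted by Therinus) and count the minimum state changes it requires (Fitch parsimony):
Character 1: 3; Character 2: 2; Character 3: 2; Character 4: 1; Character 5: 1.
Total tree length = 9.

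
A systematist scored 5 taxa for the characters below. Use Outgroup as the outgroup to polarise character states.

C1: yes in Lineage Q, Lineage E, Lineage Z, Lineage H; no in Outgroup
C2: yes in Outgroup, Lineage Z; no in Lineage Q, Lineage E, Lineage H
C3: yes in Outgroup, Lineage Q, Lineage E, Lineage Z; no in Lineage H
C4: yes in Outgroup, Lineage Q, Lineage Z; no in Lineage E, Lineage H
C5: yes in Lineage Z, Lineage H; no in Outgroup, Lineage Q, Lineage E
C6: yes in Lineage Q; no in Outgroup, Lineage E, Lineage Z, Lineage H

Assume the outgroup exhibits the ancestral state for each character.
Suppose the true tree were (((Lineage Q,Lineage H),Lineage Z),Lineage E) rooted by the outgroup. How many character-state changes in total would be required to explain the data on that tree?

9

Map each character onto (((Lineage Q,Lineage H),Lineage Z),Lineage E) (rooted by Outgroup) and count the minimum state changes it requires (Fitch parsimony):
C1: 1; C2: 2; C3: 1; C4: 2; C5: 2; C6: 1.
Total tree length = 9.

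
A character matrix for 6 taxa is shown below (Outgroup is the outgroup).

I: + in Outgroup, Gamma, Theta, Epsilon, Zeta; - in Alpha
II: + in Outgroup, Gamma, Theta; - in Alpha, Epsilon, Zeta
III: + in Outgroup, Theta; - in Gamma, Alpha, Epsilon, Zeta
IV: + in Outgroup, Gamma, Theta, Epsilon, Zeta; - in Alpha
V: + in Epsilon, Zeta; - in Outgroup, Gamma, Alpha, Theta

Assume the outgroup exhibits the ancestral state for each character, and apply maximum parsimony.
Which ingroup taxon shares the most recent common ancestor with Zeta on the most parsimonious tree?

Epsilon

Character polarity is set by the outgroup: the derived state is whichever differs from the outgroup's state, so for I, II, III, IV the derived state is '-', and for the remaining characters it is '+'.
I (derived state '-') is unique to Alpha (autapomorphy; uninformative for grouping).
II: derived state '-' in Alpha, Epsilon, and Zeta only — synapomorphy for {Alpha, Epsilon, Zeta}.
Only Alpha, Epsilon, Gamma, and Zeta show the derived state '-' for III, supporting them as a clade.
IV (derived state '-') is unique to Alpha (autapomorphy; uninformative for grouping).
V: derived state '+' in Epsilon and Zeta only — synapomorphy for {Epsilon, Zeta}.
Most parsimonious ingroup topology: ((Gamma,(Alpha,(Epsilon,Zeta))),Theta).
Zeta and Epsilon form a cherry on this tree, so they are sister taxa.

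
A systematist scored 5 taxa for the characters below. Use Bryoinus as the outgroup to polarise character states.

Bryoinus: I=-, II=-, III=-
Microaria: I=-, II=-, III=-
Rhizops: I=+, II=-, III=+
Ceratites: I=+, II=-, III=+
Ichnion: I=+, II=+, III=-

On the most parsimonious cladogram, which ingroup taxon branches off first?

Microaria

The outgroup has state '-' for every character, so '+' is the derived state throughout.
I: derived state '+' in Ceratites, Ichnion, and Rhizops only — synapomorphy for {Ceratites, Ichnion, Rhizops}.
II: derived state '+' in Ichnion only — an autapomorphy, so it tells us nothing about relationships among taxa.
III (derived state '+') is shared by Ceratites and Rhizops — a synapomorphy uniting that clade.
Most parsimonious ingroup topology: (Microaria,((Rhizops,Ceratites),Ichnion)).
Microaria is sister to the clade containing all other ingroup taxa, so it is the earliest-diverging (most basal) ingroup lineage.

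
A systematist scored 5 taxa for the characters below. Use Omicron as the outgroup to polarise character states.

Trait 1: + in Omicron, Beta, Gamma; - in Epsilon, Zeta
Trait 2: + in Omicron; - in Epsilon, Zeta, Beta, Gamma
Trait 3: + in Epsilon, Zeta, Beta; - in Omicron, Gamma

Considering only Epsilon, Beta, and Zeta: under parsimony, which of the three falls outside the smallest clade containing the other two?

Character polarity is set by the outgroup: the derived state is whichever differs from the outgroup's state, so for Trait 1, Trait 2 the derived state is '-', and for the remaining characters it is '+'.
Trait 1: derived state '-' in Epsilon and Zeta only — synapomorphy for {Epsilon, Zeta}.
All ingroup taxa share the derived state '-' for Trait 2; it defines the ingroup but does not resolve relationships within it.
Trait 3: derived state '+' in Beta, Epsilon, and Zeta only — synapomorphy for {Beta, Epsilon, Zeta}.
Most parsimonious ingroup topology: (((Epsilon,Zeta),Beta),Gamma).
Zeta and Epsilon share a more recent common ancestor with each other than either does with Beta, so Beta is the least closely related of the three.

Beta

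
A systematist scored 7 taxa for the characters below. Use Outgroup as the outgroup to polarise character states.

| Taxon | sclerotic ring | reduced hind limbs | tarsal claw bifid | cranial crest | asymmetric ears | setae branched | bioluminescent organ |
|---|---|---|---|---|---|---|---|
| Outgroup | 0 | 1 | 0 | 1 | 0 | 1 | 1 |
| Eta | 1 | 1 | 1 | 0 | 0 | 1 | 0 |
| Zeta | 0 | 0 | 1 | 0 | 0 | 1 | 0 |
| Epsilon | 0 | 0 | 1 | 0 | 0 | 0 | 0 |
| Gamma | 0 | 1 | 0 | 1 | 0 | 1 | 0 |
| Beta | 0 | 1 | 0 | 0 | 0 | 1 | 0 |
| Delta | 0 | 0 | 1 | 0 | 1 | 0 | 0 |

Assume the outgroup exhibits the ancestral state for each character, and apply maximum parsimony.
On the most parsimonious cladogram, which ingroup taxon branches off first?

Gamma

Character polarity is set by the outgroup: the derived state is whichever differs from the outgroup's state, so for reduced hind limbs, cranial crest, setae branched, bioluminescent organ the derived state is '0', and for the remaining characters it is '1'.
sclerotic ring (derived state '1') is unique to Eta (autapomorphy; uninformative for grouping).
reduced hind limbs (derived state '0') is shared by Delta, Epsilon, and Zeta — a synapomorphy uniting that clade.
tarsal claw bifid: derived state '1' in Delta, Epsilon, Eta, and Zeta only — synapomorphy for {Delta, Epsilon, Eta, Zeta}.
cranial crest (derived state '0') is shared by Beta, Delta, Epsilon, Eta, and Zeta — a synapomorphy uniting that clade.
asymmetric ears: derived state '1' in Delta only — an autapomorphy, so it tells us nothing about relationships among taxa.
Only Delta and Epsilon show the derived state '0' for setae branched, supporting them as a clade.
bioluminescent organ (derived state '0') is shared by all ingroup taxa — unites the whole ingroup.
Most parsimonious ingroup topology: ((Beta,(((Epsilon,Delta),Zeta),Eta)),Gamma).
Gamma is sister to the clade containing all other ingroup taxa, so it is the earliest-diverging (most basal) ingroup lineage.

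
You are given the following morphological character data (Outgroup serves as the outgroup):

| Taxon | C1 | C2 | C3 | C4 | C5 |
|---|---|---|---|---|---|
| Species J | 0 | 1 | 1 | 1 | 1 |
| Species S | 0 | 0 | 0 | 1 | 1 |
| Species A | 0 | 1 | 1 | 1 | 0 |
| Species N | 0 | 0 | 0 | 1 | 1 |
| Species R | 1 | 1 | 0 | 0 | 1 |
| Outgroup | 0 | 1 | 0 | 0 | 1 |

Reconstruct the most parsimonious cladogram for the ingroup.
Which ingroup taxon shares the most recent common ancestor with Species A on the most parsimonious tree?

Species J

Character polarity is set by the outgroup: the derived state is whichever differs from the outgroup's state, so for C2, C5 the derived state is '0', and for the remaining characters it is '1'.
C1 (derived state '1') is unique to Species R (autapomorphy; uninformative for grouping).
C2 (derived state '0') is shared by Species N and Species S — a synapomorphy uniting that clade.
C3 (derived state '1') is shared by Species A and Species J — a synapomorphy uniting that clade.
Only Species A, Species J, Species N, and Species S show the derived state '1' for C4, supporting them as a clade.
C5: derived state '0' in Species A only — an autapomorphy, so it tells us nothing about relationships among taxa.
Most parsimonious ingroup topology: (((Species N,Species S),(Species J,Species A)),Species R).
Species A and Species J form a cherry on this tree, so they are sister taxa.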